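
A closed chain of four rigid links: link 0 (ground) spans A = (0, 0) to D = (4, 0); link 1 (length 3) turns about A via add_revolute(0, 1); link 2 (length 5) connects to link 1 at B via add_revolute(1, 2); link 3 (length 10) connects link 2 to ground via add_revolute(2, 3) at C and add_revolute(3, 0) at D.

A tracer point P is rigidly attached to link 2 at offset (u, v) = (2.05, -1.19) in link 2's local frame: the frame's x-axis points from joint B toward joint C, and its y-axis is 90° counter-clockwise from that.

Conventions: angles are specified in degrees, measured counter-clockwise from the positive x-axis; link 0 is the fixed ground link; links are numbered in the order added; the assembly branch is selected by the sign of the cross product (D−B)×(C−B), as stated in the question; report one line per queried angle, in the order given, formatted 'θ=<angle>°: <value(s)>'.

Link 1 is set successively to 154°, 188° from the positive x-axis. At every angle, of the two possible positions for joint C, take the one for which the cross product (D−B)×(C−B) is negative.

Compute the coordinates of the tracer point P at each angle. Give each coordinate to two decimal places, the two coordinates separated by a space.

A=(0,0), D=(4.00,0)
θ=154°: B = A + 3.00·(cos154°, sin154°) = (-2.6964, 1.3151)
θ=154°: |BD| = 6.8243
θ=154°: circle(B,5.00) ∩ circle(D,10.00): a=-2.0829, h=4.5455
θ=154°:   candidates: C₊=(-3.8643,6.1768) cross=31.020; C₋=(-5.6162,-2.7438) cross=-31.020
θ=154°:   branch - wants cross < 0 → take C=(-5.6162,-2.7438) (cross=-31.020)
θ=154°: ex = (C−B)/|BC| = (-0.5840,-0.8118); ey = (0.8118,-0.5840)
θ=154°: P = B + 2.05·ex + -1.19·ey = (-4.8595,0.3459)
θ=188°: B = A + 3.00·(cos188°, sin188°) = (-2.9708, -0.4175)
θ=188°: |BD| = 6.9833
θ=188°: circle(B,5.00) ∩ circle(D,10.00): a=-1.8783, h=4.6338
θ=188°:   candidates: C₊=(-5.1228,4.0957) cross=32.359; C₋=(-4.5687,-5.1553) cross=-32.359
θ=188°:   branch - wants cross < 0 → take C=(-4.5687,-5.1553) (cross=-32.359)
θ=188°: ex = (C−B)/|BC| = (-0.3196,-0.9476); ey = (0.9476,-0.3196)
θ=188°: P = B + 2.05·ex + -1.19·ey = (-4.7535,-1.9797)

θ=154°: -4.86 0.35
θ=188°: -4.75 -1.98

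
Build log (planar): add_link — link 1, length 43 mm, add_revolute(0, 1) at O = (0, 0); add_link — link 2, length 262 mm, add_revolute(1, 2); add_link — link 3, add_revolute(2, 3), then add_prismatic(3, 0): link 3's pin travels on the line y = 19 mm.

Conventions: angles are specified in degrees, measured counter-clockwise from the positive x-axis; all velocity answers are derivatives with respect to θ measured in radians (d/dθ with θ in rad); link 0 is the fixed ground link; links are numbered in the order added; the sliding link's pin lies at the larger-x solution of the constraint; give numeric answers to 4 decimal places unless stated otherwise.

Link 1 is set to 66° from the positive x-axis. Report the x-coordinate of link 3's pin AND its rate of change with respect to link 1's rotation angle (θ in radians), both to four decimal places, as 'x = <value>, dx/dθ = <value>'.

geometry: r = 43 mm, L = 262 mm, e = 19 mm
crank pin P = (r cos θ, r sin θ) = (17.489676, 39.282455)
h = r sin θ − e = 39.282455 − 19 = 20.282455
x = r cos θ + √(L² − h²) = 17.489676 + 261.213748 = 278.703423
dx/dθ = −r sin θ − h·r cos θ/√(L² − h²) (θ in radians; h = 20.282455) = -40.640475

x = 278.7034, dx/dθ = -40.6405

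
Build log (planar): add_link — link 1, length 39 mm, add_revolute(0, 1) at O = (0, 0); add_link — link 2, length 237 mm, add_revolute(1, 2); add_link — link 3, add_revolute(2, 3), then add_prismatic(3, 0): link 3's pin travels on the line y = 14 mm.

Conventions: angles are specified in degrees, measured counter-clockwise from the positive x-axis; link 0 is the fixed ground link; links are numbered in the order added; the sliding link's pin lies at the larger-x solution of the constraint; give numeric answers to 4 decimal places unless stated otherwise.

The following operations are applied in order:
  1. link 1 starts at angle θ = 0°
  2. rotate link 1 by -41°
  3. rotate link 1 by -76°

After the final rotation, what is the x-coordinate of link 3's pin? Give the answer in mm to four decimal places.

geometry: r = 39 mm, L = 237 mm, e = 14 mm; θ starts at 0°
rotate link 1 by -41°: θ ← 0° -41° = -41°
rotate link 1 by -76°: θ ← -41° -76° = -117°
crank pin P = (r cos θ, r sin θ) = (-17.705629, -34.749254)
h = r sin θ − e = -34.749254 − 14 = -48.749254
x = r cos θ + √(L² − h²) = -17.705629 + 231.932124 = 214.226495

214.2265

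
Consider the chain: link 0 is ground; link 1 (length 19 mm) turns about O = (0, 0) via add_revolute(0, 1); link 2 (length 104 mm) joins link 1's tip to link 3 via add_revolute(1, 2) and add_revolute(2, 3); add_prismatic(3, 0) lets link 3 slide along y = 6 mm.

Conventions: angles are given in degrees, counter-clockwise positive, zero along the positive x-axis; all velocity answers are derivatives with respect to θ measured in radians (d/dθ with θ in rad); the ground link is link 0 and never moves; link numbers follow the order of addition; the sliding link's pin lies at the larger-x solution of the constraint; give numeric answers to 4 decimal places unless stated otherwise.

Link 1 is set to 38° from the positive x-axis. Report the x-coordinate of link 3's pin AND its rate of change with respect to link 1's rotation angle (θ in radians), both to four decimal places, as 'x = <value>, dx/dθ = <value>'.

geometry: r = 19 mm, L = 104 mm, e = 6 mm
crank pin P = (r cos θ, r sin θ) = (14.972204, 11.697568)
h = r sin θ − e = 11.697568 − 6 = 5.697568
x = r cos θ + √(L² − h²) = 14.972204 + 103.843814 = 118.816018
dx/dθ = −r sin θ − h·r cos θ/√(L² − h²) (θ in radians; h = 5.697568) = -12.519044

x = 118.8160, dx/dθ = -12.5190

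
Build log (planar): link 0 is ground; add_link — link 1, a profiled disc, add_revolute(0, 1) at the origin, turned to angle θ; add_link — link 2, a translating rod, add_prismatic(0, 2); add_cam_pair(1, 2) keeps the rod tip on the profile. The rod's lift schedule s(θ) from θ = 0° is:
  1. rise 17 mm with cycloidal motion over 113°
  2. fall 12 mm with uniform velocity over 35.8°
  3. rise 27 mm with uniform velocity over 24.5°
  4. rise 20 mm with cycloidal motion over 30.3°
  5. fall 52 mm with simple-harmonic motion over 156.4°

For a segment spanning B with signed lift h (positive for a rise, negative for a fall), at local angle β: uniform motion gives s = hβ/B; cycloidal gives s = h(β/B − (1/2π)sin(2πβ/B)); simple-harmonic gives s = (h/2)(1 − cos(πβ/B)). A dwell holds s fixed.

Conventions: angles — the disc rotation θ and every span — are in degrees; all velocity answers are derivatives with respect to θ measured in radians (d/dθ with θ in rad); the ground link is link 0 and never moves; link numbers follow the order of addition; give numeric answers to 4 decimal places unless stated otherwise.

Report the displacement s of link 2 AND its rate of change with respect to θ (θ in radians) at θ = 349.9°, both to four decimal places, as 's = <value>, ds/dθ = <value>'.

seg 1 [0°–113°] cycloidal, h=17: full span → s += 17 → s = 17.0000
seg 2 [113°–148.8°] uniform, h=-12: full span → s += -12 → s = 5.0000
seg 3 [148.8°–173.3°] uniform, h=27: full span → s += 27 → s = 32.0000
seg 4 [173.3°–203.6°] cycloidal, h=20: full span → s += 20 → s = 52.0000
seg 5 [203.6°–360°] simple-harmonic, h=-52: θ=349.9° here. β=146.3, B=156.4. -52/2·(1 − cos(π·0.9354)) = -51.4668 → s = 0.5332
velocity in seg [203.6°–360°] (simple-harmonic), θ in radians: β = 146.3° = 2.5534 rad, B = 156.4° = 2.7297 rad; ds/dθ = (πh/(2B)) sin(πβ/B) = (π·(-52)/(2·2.7297)) sin(π·0.9354) = -6.029208 mm/rad

s = 0.5332, ds/dθ = -6.0292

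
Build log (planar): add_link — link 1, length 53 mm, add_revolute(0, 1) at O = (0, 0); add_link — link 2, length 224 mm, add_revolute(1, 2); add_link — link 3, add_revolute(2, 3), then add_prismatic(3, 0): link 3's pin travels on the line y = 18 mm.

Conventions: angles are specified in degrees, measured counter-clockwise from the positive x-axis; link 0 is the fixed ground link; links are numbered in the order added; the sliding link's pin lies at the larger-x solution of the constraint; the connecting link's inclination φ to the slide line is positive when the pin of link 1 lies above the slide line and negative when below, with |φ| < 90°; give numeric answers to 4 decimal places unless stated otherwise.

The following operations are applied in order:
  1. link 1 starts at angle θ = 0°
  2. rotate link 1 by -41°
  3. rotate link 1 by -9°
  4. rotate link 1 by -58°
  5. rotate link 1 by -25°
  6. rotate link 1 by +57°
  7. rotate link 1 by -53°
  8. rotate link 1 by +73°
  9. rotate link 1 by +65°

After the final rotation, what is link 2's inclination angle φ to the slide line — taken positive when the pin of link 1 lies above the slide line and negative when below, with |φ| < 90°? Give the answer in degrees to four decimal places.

geometry: r = 53 mm, L = 224 mm, e = 18 mm; θ starts at 0°
rotate link 1 by -41°: θ ← 0° -41° = -41°
rotate link 1 by -9°: θ ← -41° -9° = -50°
rotate link 1 by -58°: θ ← -50° -58° = -108°
rotate link 1 by -25°: θ ← -108° -25° = -133°
rotate link 1 by +57°: θ ← -133° +57° = -76°
rotate link 1 by -53°: θ ← -76° -53° = -129°
rotate link 1 by +73°: θ ← -129° +73° = -56°
rotate link 1 by +65°: θ ← -56° +65° = 9°
h = r sin θ − e = 8.291027 − 18 = -9.708973
sin φ = h / L = -9.708973 / 224 = -0.04334363
φ = arcsin(-0.04334363) = -2.484185°

-2.4842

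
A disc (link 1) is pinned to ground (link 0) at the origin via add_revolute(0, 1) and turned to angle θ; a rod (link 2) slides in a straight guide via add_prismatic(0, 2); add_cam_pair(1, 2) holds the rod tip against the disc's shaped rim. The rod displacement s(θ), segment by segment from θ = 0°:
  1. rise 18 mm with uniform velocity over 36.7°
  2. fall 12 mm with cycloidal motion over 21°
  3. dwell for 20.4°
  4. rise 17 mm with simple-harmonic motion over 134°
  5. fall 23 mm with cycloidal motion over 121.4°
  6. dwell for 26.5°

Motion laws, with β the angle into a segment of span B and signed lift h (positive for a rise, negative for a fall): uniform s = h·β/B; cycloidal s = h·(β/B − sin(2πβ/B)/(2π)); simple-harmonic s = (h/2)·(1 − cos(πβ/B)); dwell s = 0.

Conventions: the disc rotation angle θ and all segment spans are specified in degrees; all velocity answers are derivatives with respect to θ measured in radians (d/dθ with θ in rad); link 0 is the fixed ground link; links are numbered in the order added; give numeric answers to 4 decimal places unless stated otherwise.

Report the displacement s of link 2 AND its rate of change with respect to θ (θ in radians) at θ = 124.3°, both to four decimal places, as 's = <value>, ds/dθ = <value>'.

segment 1 (0° to 36.7°, uniform, h = 18) is passed completely: s = 0.0000 + (18) = 18.0000
segment 2 (36.7° to 57.7°, cycloidal, h = -12) is passed completely: s = 18.0000 + (-12) = 6.0000
segment 3 (57.7° to 78.1°, dwell): s unchanged at 6.0000
θ = 124.3° falls in segment 4 (78.1° to 212.1°, simple-harmonic, h = 17): β = 124.3 − 78.1 = 46.2°, B = 134°; Δs = 17/2·(1 − cos(π·0.3448)) = 4.5173; s = 6.0000 + 4.5173 = 10.5173
velocity in seg [78.1°–212.1°] (simple-harmonic), θ in radians: β = 46.2° = 0.8063 rad, B = 134° = 2.3387 rad; ds/dθ = (πh/(2B)) sin(πβ/B) = (π·17/(2·2.3387)) sin(π·0.3448) = 10.086997 mm/rad

s = 10.5173, ds/dθ = 10.0870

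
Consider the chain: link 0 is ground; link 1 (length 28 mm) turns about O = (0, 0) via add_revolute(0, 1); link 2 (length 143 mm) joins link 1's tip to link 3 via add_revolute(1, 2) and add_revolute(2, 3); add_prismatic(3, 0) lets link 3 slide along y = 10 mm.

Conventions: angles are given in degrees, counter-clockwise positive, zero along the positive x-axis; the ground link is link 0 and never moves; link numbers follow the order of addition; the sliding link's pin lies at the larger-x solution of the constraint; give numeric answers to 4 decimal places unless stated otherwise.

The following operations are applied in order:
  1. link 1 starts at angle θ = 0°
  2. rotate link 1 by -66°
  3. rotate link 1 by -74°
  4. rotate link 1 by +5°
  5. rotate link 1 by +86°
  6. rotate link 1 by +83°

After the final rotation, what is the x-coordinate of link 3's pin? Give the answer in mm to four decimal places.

geometry: r = 28 mm, L = 143 mm, e = 10 mm; θ starts at 0°
rotate link 1 by -66°: θ ← 0° -66° = -66°
rotate link 1 by -74°: θ ← -66° -74° = -140°
rotate link 1 by +5°: θ ← -140° +5° = -135°
rotate link 1 by +86°: θ ← -135° +86° = -49°
rotate link 1 by +83°: θ ← -49° +83° = 34°
crank pin P = (r cos θ, r sin θ) = (23.213052, 15.657401)
h = r sin θ − e = 15.657401 − 10 = 5.657401
x = r cos θ + √(L² − h²) = 23.213052 + 142.888046 = 166.101098

166.1011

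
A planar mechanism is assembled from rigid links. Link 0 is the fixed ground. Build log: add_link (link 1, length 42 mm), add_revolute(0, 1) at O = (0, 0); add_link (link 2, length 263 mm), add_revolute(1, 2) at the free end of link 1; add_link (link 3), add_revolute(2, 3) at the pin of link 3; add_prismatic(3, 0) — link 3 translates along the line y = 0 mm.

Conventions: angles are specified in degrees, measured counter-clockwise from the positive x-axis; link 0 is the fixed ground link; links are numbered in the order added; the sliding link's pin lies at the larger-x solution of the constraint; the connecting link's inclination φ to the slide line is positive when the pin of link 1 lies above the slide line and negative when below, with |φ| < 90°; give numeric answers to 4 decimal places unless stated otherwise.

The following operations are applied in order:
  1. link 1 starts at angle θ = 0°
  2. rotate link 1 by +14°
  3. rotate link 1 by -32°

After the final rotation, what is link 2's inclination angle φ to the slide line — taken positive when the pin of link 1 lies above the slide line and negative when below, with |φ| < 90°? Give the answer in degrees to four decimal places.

geometry: r = 42 mm, L = 263 mm, e = 0 mm; θ starts at 0°
rotate link 1 by +14°: θ ← 0° +14° = 14°
rotate link 1 by -32°: θ ← 14° -32° = -18°
h = r sin θ − e = -12.978714 − 0 = -12.978714
sin φ = h / L = -12.978714 / 263 = -0.04934872
φ = arcsin(-0.04934872) = -2.828622°

-2.8286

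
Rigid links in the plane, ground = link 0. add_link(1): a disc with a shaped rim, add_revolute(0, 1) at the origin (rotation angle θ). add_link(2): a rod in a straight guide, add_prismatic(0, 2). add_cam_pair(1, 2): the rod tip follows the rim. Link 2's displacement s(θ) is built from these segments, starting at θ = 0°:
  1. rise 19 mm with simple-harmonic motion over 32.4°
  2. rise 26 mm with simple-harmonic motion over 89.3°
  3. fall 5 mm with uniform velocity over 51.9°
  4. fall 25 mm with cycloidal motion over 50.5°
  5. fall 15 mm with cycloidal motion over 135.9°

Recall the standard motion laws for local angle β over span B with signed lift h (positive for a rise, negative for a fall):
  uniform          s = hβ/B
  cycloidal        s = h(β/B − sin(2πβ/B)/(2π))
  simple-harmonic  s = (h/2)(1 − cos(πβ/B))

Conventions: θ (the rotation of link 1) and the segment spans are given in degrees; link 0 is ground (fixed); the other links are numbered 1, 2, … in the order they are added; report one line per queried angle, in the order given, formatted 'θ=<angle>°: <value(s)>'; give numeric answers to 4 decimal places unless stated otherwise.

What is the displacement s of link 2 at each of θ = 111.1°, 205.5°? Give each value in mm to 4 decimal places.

segment 1 (0° to 32.4°, simple-harmonic, h = 19) is passed completely: s = 0.0000 + (19) = 19.0000
θ = 111.1° falls in segment 2 (32.4° to 121.7°, simple-harmonic, h = 26): β = 111.1 − 32.4 = 78.7°, B = 89.3°; Δs = 26/2·(1 − cos(π·0.8813)) = 25.1065; s = 19.0000 + 25.1065 = 44.1065
segment 2 (32.4° to 121.7°, simple-harmonic, h = 26) is passed completely: s = 19.0000 + (26) = 45.0000
segment 3 (121.7° to 173.6°, uniform, h = -5) is passed completely: s = 45.0000 + (-5) = 40.0000
θ = 205.5° falls in segment 4 (173.6° to 224.1°, cycloidal, h = -25): β = 205.5 − 173.6 = 31.9°, B = 50.5°; Δs = -25·(0.6317 − sin(2π·0.6317)/(2π)) = -18.7212; s = 40.0000 − 18.7212 = 21.2788

θ=111.1°: 44.1065
θ=205.5°: 21.2788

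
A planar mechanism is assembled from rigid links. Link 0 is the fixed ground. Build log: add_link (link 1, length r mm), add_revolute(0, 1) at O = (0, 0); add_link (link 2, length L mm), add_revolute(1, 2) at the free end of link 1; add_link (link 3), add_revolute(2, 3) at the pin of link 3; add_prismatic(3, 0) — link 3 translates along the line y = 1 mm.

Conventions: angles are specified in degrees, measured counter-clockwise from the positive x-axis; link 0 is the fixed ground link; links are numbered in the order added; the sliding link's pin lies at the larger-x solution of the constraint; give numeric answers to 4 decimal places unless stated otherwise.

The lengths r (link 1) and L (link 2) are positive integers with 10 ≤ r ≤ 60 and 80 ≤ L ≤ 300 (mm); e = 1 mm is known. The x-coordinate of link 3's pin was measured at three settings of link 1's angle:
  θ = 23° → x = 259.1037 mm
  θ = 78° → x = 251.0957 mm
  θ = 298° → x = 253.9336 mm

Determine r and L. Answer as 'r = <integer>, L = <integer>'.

constraint per measurement: (x − r cos θ)² + (r sin θ − e)² = L²
subtracting the θ₁ and θ₂ equations cancels the r² and L² terms:
r = (x₁² − x₂²) / (2[(x₁cos θ₁ + e sin θ₁) − (x₂cos θ₂ + e sin θ₂)]) = 11.0000 → r = 11
L² = (x₁ − r cos θ₁)² + (r sin θ₁ − e)² = 62000.9946 → L = 249.0000 → L = 249
check at θ₃=298°: x = 253.9336 (printed 253.9336) ✓

r = 11, L = 249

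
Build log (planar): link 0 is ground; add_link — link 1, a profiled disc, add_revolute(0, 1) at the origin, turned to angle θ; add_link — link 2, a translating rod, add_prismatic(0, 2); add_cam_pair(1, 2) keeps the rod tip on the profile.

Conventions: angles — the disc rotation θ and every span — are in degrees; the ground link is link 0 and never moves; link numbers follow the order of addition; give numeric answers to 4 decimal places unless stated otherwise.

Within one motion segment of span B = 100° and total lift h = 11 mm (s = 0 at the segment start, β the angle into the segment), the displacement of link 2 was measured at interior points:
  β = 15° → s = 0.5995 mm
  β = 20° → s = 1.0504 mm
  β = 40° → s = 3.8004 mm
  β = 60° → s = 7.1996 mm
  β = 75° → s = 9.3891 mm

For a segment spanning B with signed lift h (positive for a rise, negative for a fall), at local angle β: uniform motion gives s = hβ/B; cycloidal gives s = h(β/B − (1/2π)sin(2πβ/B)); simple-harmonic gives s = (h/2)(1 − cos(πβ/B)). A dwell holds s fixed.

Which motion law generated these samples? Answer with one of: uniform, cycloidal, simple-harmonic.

candidates at β/B = r: uniform s = h·r (linear in β); cycloidal s = h·(r − sin(2πr)/(2π)); simple-harmonic s = (h/2)(1 − cos(πr))
β=15°: printed 0.5995 | uniform 1.6500, cycloidal 0.2337, simple-harmonic 0.5995
β=20°: printed 1.0504 | uniform 2.2000, cycloidal 0.5350, simple-harmonic 1.0504
β=40°: printed 3.8004 | uniform 4.4000, cycloidal 3.3710, simple-harmonic 3.8004
β=60°: printed 7.1996 | uniform 6.6000, cycloidal 7.6290, simple-harmonic 7.1996
β=75°: printed 9.3891 | uniform 8.2500, cycloidal 10.0007, simple-harmonic 9.3891
only one law matches every sample → simple-harmonic

simple-harmonic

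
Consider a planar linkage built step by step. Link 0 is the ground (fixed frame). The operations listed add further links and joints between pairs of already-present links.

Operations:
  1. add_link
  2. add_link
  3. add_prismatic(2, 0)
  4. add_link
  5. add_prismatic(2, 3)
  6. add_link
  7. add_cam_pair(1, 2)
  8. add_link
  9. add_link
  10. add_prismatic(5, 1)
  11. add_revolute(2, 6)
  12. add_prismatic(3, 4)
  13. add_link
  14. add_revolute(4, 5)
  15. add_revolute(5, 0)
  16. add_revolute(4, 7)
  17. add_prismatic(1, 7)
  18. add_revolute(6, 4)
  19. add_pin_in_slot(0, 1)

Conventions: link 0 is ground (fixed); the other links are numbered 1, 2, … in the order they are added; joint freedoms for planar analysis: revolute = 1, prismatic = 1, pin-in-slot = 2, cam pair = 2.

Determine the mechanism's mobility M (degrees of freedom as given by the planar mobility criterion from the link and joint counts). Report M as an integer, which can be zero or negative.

ground; <1,0,0>
#1 <2,0,0>
#2 <3,0,0>
P:2↔0 J1 <3,1,0>
#3 <4,1,0>
P:2↔3 J1 <4,2,0>
#4 <5,2,0>
C:1↔2 J2 <5,2,1>
#5 <6,2,1>
#6 <7,2,1>
P:5↔1 J1 <7,3,1>
R:2↔6 J1 <7,4,1>
P:3↔4 J1 <7,5,1>
#7 <8,5,1>
R:4↔5 J1 <8,6,1>
R:5↔0 J1 <8,7,1>
R:4↔7 J1 <8,8,1>
P:1↔7 J1 <8,9,1>
R:6↔4 J1 <8,10,1>
PS:0↔1 J2 <8,10,2>
3×7 − 2×10 − 1×2 = -1

M = -1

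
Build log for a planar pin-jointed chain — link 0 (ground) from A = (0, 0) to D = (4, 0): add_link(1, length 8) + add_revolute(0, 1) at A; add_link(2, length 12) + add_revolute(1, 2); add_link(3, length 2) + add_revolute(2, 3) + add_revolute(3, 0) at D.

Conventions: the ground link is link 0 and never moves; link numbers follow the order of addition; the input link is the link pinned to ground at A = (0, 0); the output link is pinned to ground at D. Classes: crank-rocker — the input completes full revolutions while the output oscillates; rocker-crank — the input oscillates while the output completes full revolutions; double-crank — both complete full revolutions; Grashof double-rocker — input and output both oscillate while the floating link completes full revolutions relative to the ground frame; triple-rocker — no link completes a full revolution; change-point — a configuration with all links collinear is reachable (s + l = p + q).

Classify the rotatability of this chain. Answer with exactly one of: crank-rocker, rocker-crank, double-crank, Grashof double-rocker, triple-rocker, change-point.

lengths: ground=4, input=8, coupler=12, output=2
sorted: s=2 (shortest), l=12 (longest), p+q=12
s + l = 14 vs p + q = 12
s + l > p + q → non-Grashof → no link fully rotates → triple-rocker

triple-rocker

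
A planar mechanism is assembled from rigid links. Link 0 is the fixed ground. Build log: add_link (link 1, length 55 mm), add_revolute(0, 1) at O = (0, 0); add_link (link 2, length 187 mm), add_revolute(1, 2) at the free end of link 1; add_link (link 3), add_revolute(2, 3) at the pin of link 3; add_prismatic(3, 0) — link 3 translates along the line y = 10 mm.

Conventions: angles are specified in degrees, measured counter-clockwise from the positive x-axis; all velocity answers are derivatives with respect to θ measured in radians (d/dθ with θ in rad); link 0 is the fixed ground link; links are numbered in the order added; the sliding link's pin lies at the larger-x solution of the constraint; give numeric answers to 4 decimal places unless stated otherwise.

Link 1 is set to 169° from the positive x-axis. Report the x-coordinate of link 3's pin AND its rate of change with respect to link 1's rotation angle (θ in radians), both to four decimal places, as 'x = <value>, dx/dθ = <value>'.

geometry: r = 55 mm, L = 187 mm, e = 10 mm
crank pin P = (r cos θ, r sin θ) = (-53.989495, 10.494495)
h = r sin θ − e = 10.494495 − 10 = 0.494495
x = r cos θ + √(L² − h²) = -53.989495 + 186.999346 = 133.009851
dx/dθ = −r sin θ − h·r cos θ/√(L² − h²) (θ in radians; h = 0.494495) = -10.351727

x = 133.0099, dx/dθ = -10.3517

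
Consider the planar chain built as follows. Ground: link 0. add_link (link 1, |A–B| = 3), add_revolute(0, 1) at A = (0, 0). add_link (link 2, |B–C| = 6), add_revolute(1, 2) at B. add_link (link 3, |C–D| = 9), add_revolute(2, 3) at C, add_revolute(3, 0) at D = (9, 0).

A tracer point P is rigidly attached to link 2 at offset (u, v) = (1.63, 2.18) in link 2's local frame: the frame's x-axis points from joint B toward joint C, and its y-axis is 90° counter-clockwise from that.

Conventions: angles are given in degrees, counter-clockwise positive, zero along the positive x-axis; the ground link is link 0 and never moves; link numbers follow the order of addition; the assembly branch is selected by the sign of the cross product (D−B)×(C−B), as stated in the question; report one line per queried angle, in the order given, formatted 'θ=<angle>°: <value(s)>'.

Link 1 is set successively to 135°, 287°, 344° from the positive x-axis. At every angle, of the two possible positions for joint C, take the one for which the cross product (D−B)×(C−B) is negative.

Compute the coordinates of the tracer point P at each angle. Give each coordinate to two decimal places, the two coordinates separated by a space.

A=(0,0), D=(9.00,0)
θ=135°: B = A + 3.00·(cos135°, sin135°) = (-2.1213, 2.1213)
θ=135°: |BD| = 11.3218
θ=135°: circle(B,6.00) ∩ circle(D,9.00): a=3.6736, h=4.7439
θ=135°:   candidates: C₊=(2.3761,6.0929) cross=53.710; C₋=(0.5984,-3.2269) cross=-53.710
θ=135°:   branch - wants cross < 0 → take C=(0.5984,-3.2269) (cross=-53.710)
θ=135°: ex = (C−B)/|BC| = (0.4533,-0.8914); ey = (0.8914,0.4533)
θ=135°: P = B + 1.63·ex + 2.18·ey = (0.5607,1.6565)
θ=287°: B = A + 3.00·(cos287°, sin287°) = (0.8771, -2.8689)
θ=287°: |BD| = 8.6146
θ=287°: circle(B,6.00) ∩ circle(D,9.00): a=1.6955, h=5.7555
θ=287°:   candidates: C₊=(0.5591,3.1227) cross=49.581; C₋=(4.3925,-7.7312) cross=-49.581
θ=287°:   branch - wants cross < 0 → take C=(4.3925,-7.7312) (cross=-49.581)
θ=287°: ex = (C−B)/|BC| = (0.5859,-0.8104); ey = (0.8104,0.5859)
θ=287°: P = B + 1.63·ex + 2.18·ey = (3.5988,-2.9126)
θ=344°: B = A + 3.00·(cos344°, sin344°) = (2.8838, -0.8269)
θ=344°: |BD| = 6.1719
θ=344°: circle(B,6.00) ∩ circle(D,9.00): a=-0.5596, h=5.9738
θ=344°:   candidates: C₊=(1.5288,5.0181) cross=36.870; C₋=(3.1296,-6.8219) cross=-36.870
θ=344°:   branch - wants cross < 0 → take C=(3.1296,-6.8219) (cross=-36.870)
θ=344°: ex = (C−B)/|BC| = (0.0410,-0.9992); ey = (0.9992,0.0410)
θ=344°: P = B + 1.63·ex + 2.18·ey = (5.1287,-2.3662)

θ=135°: 0.56 1.66
θ=287°: 3.60 -2.91
θ=344°: 5.13 -2.37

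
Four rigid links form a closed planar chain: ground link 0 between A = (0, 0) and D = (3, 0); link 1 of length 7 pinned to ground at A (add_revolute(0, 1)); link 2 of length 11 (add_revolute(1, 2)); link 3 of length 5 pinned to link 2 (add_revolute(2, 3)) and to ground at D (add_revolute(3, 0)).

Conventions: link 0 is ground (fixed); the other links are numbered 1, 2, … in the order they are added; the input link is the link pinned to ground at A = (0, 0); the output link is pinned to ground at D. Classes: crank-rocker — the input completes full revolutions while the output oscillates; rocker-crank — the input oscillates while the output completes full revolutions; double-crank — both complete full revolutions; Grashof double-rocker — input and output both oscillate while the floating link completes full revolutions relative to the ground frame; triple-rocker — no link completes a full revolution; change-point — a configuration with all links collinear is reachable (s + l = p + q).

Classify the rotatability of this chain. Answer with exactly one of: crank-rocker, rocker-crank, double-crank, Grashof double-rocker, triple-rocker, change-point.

lengths: ground=3, input=7, coupler=11, output=5
sorted: s=3 (shortest), l=11 (longest), p+q=12
s + l = 14 vs p + q = 12
s + l > p + q → non-Grashof → no link fully rotates → triple-rocker

triple-rocker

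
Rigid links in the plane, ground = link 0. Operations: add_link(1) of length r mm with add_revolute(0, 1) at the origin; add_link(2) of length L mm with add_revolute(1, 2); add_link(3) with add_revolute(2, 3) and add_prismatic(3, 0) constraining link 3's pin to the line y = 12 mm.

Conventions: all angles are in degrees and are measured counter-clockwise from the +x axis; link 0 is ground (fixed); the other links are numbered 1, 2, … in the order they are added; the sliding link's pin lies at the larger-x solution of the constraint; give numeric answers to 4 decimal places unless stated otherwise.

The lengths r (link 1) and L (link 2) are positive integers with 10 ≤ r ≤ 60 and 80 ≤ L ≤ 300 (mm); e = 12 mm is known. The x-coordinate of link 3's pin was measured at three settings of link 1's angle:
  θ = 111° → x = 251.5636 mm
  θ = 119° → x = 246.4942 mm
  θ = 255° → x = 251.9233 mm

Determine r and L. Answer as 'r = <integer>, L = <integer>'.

constraint per measurement: (x − r cos θ)² + (r sin θ − e)² = L²
subtracting the θ₁ and θ₂ equations cancels the r² and L² terms:
r = (x₁² − x₂²) / (2[(x₁cos θ₁ + e sin θ₁) − (x₂cos θ₂ + e sin θ₂)]) = 41.9998 → r = 42
L² = (x₁ − r cos θ₁)² + (r sin θ₁ − e)² = 71823.9916 → L = 268.0000 → L = 268
check at θ₃=255°: x = 251.9233 (printed 251.9233) ✓

r = 42, L = 268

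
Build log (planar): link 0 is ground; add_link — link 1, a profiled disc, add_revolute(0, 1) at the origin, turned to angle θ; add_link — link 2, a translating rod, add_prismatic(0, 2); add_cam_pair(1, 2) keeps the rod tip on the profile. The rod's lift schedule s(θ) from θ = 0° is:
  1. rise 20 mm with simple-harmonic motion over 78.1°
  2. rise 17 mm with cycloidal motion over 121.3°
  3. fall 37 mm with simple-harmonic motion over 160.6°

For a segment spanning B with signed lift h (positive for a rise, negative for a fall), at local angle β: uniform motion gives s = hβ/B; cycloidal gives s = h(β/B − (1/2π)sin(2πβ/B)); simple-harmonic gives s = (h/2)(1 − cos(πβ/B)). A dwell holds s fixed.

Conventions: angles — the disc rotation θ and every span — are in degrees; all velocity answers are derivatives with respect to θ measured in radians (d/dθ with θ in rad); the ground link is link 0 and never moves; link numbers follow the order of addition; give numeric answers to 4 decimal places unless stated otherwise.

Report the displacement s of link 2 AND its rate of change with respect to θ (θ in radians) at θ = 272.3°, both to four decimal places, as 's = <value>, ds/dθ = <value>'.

seg 1 [0°–78.1°] simple-harmonic, h=20: full span → s += 20 → s = 20.0000
seg 2 [78.1°–199.4°] cycloidal, h=17: full span → s += 17 → s = 37.0000
seg 3 [199.4°–360°] simple-harmonic, h=-37: θ=272.3° here. β=72.9, B=160.6. -37/2·(1 − cos(π·0.4539)) = -15.8314 → s = 21.1686
velocity in seg [199.4°–360°] (simple-harmonic), θ in radians: β = 72.9° = 1.2723 rad, B = 160.6° = 2.8030 rad; ds/dθ = (πh/(2B)) sin(πβ/B) = (π·(-37)/(2·2.8030)) sin(π·0.4539) = -20.517883 mm/rad

s = 21.1686, ds/dθ = -20.5179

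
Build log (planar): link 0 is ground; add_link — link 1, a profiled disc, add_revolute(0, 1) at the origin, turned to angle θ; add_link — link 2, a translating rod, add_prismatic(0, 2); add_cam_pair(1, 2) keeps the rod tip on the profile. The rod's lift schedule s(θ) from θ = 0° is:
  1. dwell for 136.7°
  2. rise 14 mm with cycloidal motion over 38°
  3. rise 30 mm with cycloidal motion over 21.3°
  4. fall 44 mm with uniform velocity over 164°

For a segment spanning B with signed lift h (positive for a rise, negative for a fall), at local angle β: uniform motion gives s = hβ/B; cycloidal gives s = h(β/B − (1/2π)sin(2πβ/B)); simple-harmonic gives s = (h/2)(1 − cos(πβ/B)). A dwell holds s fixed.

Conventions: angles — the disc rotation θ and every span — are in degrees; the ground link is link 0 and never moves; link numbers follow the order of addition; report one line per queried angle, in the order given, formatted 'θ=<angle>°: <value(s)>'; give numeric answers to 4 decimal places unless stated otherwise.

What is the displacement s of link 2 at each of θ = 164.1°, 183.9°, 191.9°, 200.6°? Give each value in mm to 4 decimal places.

seg 1 [0°–136.7°] dwell: s stays 0.0000
seg 2 [136.7°–174.7°] cycloidal, h=14: θ=164.1° here. β=27.4, B=38. 14·(0.7211 − sin(2π·0.7211)/(2π)) = 12.2862 → s = 12.2862
seg 2 [136.7°–174.7°] cycloidal, h=14: full span → s += 14 → s = 14.0000
seg 3 [174.7°–196°] cycloidal, h=30: θ=183.9° here. β=9.2, B=21.3. 30·(0.4319 − sin(2π·0.4319)/(2π)) = 10.9772 → s = 24.9772
seg 3 [174.7°–196°] cycloidal, h=30: θ=191.9° here. β=17.2, B=21.3. 30·(0.8075 − sin(2π·0.8075)/(2π)) = 28.6916 → s = 42.6916
seg 3 [174.7°–196°] cycloidal, h=30: full span → s += 30 → s = 44.0000
seg 4 [196°–360°] uniform, h=-44: θ=200.6° here. β=4.6, B=164. -44·4.6/164 = -1.2341 → s = 42.7659

θ=164.1°: 12.2862
θ=183.9°: 24.9772
θ=191.9°: 42.6916
θ=200.6°: 42.7659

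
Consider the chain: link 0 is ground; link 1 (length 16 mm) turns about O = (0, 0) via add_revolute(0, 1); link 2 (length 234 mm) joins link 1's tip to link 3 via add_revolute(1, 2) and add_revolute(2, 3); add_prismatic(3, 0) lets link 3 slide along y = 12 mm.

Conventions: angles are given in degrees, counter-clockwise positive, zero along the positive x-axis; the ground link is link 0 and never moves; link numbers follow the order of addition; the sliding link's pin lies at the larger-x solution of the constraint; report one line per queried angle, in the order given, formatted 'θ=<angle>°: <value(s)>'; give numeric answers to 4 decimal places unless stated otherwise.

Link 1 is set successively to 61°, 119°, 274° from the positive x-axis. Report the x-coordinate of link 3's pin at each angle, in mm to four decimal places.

geometry: r = 16 mm, L = 234 mm, e = 12 mm
θ=61°: crank pin P = (r cos θ, r sin θ) = (7.756954, 13.993915)
θ=61°: h = r sin θ − e = 13.993915 − 12 = 1.993915
θ=61°: x = r cos θ + √(L² − h²) = 7.756954 + 233.991505 = 241.748459
θ=119°: crank pin P = (r cos θ, r sin θ) = (-7.756954, 13.993915)
θ=119°: h = r sin θ − e = 13.993915 − 12 = 1.993915
θ=119°: x = r cos θ + √(L² − h²) = -7.756954 + 233.991505 = 226.234551
θ=274°: crank pin P = (r cos θ, r sin θ) = (1.116104, -15.961025)
θ=274°: h = r sin θ − e = -15.961025 − 12 = -27.961025
θ=274°: x = r cos θ + √(L² − h²) = 1.116104 + 232.323441 = 233.439544

θ=61°: 241.7485
θ=119°: 226.2346
θ=274°: 233.4395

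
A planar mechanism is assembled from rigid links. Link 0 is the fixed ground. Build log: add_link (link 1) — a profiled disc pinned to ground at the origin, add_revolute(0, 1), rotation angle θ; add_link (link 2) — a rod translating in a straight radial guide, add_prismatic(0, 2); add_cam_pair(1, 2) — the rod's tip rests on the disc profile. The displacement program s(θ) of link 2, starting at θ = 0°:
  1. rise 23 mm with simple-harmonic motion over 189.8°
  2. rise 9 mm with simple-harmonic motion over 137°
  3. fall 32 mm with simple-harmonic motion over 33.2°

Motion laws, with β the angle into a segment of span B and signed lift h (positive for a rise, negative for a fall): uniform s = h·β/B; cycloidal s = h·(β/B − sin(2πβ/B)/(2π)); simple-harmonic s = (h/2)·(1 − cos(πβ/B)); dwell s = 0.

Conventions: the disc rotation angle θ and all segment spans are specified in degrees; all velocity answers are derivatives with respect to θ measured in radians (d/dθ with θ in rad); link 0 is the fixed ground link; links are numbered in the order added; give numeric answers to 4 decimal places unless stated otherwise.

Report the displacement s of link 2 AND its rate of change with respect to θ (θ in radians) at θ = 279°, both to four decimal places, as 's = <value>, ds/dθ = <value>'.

seg 1 [0°–189.8°] simple-harmonic, h=23: full span → s += 23 → s = 23.0000
seg 2 [189.8°–326.8°] simple-harmonic, h=9: θ=279° here. β=89.2, B=137. 9/2·(1 − cos(π·0.6511)) = 6.5567 → s = 29.5567
velocity in seg [189.8°–326.8°] (simple-harmonic), θ in radians: β = 89.2° = 1.5568 rad, B = 137° = 2.3911 rad; ds/dθ = (πh/(2B)) sin(πβ/B) = (π·9/(2·2.3911)) sin(π·0.6511) = 5.258731 mm/rad

s = 29.5567, ds/dθ = 5.2587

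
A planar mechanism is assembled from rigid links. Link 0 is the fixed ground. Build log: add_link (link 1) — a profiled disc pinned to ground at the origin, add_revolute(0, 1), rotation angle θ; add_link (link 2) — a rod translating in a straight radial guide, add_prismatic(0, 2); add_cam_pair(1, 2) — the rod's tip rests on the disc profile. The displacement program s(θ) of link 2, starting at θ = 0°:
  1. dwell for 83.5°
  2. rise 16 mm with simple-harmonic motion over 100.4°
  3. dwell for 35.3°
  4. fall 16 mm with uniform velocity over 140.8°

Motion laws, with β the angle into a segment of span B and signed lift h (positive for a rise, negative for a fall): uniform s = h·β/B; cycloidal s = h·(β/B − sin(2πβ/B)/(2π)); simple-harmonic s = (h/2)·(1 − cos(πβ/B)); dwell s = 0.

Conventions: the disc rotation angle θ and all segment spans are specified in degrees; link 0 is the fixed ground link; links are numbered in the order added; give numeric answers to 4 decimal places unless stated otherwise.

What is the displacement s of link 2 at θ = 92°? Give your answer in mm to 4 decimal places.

seg 1 [0°–83.5°] dwell: s stays 0.0000
seg 2 [83.5°–183.9°] simple-harmonic, h=16: θ=92° here. β=8.5, B=100.4. 16/2·(1 − cos(π·0.0847)) = 0.2813 → s = 0.2813

0.2813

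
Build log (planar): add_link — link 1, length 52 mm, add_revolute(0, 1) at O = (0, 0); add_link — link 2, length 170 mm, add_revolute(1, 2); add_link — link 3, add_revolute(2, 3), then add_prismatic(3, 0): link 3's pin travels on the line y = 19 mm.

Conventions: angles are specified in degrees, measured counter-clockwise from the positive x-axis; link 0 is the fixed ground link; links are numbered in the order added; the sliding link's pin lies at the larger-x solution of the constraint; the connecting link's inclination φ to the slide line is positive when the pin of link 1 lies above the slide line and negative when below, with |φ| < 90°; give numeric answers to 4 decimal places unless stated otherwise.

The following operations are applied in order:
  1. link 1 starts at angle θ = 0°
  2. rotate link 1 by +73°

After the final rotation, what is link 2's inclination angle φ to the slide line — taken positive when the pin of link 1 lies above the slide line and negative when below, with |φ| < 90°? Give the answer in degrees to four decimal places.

geometry: r = 52 mm, L = 170 mm, e = 19 mm; θ starts at 0°
rotate link 1 by +73°: θ ← 0° +73° = 73°
h = r sin θ − e = 49.727847 − 19 = 30.727847
sin φ = h / L = 30.727847 / 170 = 0.18075204
φ = arcsin(0.18075204) = 10.413567°

10.4136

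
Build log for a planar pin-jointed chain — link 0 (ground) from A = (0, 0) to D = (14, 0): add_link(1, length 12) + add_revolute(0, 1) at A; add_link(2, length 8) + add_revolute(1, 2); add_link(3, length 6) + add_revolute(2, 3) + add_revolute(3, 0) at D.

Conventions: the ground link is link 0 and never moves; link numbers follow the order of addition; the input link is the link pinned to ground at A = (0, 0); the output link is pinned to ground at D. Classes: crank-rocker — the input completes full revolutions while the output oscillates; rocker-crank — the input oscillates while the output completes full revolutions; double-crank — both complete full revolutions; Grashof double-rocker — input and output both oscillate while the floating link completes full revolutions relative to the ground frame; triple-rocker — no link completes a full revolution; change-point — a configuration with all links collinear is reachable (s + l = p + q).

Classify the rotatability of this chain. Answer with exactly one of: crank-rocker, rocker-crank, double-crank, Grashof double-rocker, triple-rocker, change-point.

lengths: ground=14, input=12, coupler=8, output=6
sorted: s=6 (shortest), l=14 (longest), p+q=20
s + l = 20 vs p + q = 20
s + l = p + q → change-point (collinear configuration reachable)

change-point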